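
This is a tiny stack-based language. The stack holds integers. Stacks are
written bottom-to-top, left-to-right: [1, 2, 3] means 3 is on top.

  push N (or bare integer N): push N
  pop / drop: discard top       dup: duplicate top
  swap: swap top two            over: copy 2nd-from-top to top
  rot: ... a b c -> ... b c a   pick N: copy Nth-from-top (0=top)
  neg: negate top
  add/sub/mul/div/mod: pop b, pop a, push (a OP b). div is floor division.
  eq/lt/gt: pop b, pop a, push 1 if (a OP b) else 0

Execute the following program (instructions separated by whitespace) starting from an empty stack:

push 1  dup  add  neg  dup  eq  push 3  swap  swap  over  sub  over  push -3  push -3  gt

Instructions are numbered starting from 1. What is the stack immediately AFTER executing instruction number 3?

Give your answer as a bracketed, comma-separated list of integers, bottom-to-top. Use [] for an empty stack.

Step 1 ('push 1'): [1]
Step 2 ('dup'): [1, 1]
Step 3 ('add'): [2]

Answer: [2]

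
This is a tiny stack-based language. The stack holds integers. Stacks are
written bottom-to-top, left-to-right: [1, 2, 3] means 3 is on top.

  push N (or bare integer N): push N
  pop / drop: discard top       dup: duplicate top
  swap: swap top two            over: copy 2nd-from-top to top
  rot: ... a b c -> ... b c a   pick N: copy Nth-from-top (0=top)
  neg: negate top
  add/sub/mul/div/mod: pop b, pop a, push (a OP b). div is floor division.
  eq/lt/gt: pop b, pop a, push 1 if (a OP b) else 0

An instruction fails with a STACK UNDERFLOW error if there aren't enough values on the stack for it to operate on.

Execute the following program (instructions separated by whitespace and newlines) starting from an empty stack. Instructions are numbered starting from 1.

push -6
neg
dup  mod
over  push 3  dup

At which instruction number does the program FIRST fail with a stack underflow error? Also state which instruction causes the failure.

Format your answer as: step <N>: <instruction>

Step 1 ('push -6'): stack = [-6], depth = 1
Step 2 ('neg'): stack = [6], depth = 1
Step 3 ('dup'): stack = [6, 6], depth = 2
Step 4 ('mod'): stack = [0], depth = 1
Step 5 ('over'): needs 2 value(s) but depth is 1 — STACK UNDERFLOW

Answer: step 5: over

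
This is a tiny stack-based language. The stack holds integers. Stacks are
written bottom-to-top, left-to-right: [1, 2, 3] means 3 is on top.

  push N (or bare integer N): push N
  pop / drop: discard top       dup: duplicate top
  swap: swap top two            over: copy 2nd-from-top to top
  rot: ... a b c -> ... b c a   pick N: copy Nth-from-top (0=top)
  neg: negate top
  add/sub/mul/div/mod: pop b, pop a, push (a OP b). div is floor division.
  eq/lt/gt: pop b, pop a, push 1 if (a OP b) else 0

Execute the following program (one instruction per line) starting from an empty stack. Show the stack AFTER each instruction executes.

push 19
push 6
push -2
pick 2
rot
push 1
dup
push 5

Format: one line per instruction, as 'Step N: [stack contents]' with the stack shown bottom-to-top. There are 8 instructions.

Step 1: [19]
Step 2: [19, 6]
Step 3: [19, 6, -2]
Step 4: [19, 6, -2, 19]
Step 5: [19, -2, 19, 6]
Step 6: [19, -2, 19, 6, 1]
Step 7: [19, -2, 19, 6, 1, 1]
Step 8: [19, -2, 19, 6, 1, 1, 5]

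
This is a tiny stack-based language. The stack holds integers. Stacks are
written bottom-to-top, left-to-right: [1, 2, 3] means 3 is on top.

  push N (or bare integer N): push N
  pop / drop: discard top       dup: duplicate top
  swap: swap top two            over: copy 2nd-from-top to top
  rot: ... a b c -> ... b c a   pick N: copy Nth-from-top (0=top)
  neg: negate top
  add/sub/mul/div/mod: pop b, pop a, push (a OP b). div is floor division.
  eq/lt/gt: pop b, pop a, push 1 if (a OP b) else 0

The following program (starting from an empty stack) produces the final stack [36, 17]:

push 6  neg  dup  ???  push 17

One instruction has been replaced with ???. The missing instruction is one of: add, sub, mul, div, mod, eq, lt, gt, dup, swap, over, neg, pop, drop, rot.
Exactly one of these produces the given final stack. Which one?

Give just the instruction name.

Answer: mul

Derivation:
Stack before ???: [-6, -6]
Stack after ???:  [36]
The instruction that transforms [-6, -6] -> [36] is: mul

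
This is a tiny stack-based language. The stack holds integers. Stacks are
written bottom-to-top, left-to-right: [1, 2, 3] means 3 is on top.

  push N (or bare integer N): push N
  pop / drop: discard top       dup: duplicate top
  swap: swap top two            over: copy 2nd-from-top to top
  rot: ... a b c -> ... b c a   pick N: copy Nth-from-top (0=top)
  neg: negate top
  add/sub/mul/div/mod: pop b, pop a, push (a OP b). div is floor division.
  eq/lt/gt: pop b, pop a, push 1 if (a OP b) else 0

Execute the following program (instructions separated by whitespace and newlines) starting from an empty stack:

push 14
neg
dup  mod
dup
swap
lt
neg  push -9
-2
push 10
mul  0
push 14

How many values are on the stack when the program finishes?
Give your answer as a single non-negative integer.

Answer: 5

Derivation:
After 'push 14': stack = [14] (depth 1)
After 'neg': stack = [-14] (depth 1)
After 'dup': stack = [-14, -14] (depth 2)
After 'mod': stack = [0] (depth 1)
After 'dup': stack = [0, 0] (depth 2)
After 'swap': stack = [0, 0] (depth 2)
After 'lt': stack = [0] (depth 1)
After 'neg': stack = [0] (depth 1)
After 'push -9': stack = [0, -9] (depth 2)
After 'push -2': stack = [0, -9, -2] (depth 3)
After 'push 10': stack = [0, -9, -2, 10] (depth 4)
After 'mul': stack = [0, -9, -20] (depth 3)
After 'push 0': stack = [0, -9, -20, 0] (depth 4)
After 'push 14': stack = [0, -9, -20, 0, 14] (depth 5)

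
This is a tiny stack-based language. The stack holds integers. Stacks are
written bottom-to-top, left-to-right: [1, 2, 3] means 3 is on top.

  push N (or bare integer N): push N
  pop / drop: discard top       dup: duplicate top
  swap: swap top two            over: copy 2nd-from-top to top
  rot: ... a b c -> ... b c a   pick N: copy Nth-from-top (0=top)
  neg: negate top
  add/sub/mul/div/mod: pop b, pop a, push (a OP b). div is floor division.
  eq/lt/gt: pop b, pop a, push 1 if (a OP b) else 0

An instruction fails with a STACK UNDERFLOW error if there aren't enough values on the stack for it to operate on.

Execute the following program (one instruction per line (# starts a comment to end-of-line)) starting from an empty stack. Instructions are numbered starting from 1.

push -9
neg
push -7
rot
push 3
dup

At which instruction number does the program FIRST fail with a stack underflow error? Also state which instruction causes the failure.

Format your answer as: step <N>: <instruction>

Step 1 ('push -9'): stack = [-9], depth = 1
Step 2 ('neg'): stack = [9], depth = 1
Step 3 ('push -7'): stack = [9, -7], depth = 2
Step 4 ('rot'): needs 3 value(s) but depth is 2 — STACK UNDERFLOW

Answer: step 4: rot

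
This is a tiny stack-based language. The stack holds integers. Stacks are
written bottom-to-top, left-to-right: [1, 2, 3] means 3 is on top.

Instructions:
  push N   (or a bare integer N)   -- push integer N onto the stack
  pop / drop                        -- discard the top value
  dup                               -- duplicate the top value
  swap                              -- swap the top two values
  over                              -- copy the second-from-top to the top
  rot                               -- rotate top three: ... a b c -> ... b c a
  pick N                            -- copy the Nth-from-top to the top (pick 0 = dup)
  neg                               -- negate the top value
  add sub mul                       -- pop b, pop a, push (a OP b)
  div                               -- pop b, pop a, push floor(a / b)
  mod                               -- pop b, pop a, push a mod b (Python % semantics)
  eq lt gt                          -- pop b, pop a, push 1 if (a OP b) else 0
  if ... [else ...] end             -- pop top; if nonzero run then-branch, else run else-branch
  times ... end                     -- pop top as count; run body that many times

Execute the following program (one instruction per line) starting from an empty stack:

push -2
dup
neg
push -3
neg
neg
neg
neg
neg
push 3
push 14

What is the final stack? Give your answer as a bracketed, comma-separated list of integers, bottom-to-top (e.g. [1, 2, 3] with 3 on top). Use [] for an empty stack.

After 'push -2': [-2]
After 'dup': [-2, -2]
After 'neg': [-2, 2]
After 'push -3': [-2, 2, -3]
After 'neg': [-2, 2, 3]
After 'neg': [-2, 2, -3]
After 'neg': [-2, 2, 3]
After 'neg': [-2, 2, -3]
After 'neg': [-2, 2, 3]
After 'push 3': [-2, 2, 3, 3]
After 'push 14': [-2, 2, 3, 3, 14]

Answer: [-2, 2, 3, 3, 14]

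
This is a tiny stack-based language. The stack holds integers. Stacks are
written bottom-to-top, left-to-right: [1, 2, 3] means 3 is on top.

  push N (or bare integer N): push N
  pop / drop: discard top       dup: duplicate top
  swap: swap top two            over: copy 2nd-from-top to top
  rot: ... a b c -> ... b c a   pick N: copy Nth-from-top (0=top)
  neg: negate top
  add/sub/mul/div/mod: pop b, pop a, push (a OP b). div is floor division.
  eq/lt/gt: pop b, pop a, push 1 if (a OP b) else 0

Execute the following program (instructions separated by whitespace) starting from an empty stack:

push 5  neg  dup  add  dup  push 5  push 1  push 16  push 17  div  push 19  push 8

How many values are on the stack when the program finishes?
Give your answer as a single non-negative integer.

After 'push 5': stack = [5] (depth 1)
After 'neg': stack = [-5] (depth 1)
After 'dup': stack = [-5, -5] (depth 2)
After 'add': stack = [-10] (depth 1)
After 'dup': stack = [-10, -10] (depth 2)
After 'push 5': stack = [-10, -10, 5] (depth 3)
After 'push 1': stack = [-10, -10, 5, 1] (depth 4)
After 'push 16': stack = [-10, -10, 5, 1, 16] (depth 5)
After 'push 17': stack = [-10, -10, 5, 1, 16, 17] (depth 6)
After 'div': stack = [-10, -10, 5, 1, 0] (depth 5)
After 'push 19': stack = [-10, -10, 5, 1, 0, 19] (depth 6)
After 'push 8': stack = [-10, -10, 5, 1, 0, 19, 8] (depth 7)

Answer: 7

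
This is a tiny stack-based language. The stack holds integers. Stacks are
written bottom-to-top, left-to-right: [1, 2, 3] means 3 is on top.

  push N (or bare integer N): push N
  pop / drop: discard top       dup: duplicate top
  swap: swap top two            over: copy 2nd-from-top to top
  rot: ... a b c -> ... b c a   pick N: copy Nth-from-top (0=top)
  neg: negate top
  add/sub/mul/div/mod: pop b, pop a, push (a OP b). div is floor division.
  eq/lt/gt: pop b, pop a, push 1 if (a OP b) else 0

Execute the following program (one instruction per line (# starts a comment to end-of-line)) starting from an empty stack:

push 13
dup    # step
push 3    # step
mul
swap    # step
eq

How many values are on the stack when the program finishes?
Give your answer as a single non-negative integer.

Answer: 1

Derivation:
After 'push 13': stack = [13] (depth 1)
After 'dup': stack = [13, 13] (depth 2)
After 'push 3': stack = [13, 13, 3] (depth 3)
After 'mul': stack = [13, 39] (depth 2)
After 'swap': stack = [39, 13] (depth 2)
After 'eq': stack = [0] (depth 1)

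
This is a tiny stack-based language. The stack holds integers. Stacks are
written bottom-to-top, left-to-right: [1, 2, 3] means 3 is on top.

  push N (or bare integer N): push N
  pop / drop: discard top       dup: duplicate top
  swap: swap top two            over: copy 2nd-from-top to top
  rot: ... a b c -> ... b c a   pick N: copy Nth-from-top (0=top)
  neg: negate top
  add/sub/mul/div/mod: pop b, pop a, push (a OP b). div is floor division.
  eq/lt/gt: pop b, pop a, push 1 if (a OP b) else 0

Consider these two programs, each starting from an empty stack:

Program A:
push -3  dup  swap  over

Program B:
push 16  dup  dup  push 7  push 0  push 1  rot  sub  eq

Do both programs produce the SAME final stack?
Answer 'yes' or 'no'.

Program A trace:
  After 'push -3': [-3]
  After 'dup': [-3, -3]
  After 'swap': [-3, -3]
  After 'over': [-3, -3, -3]
Program A final stack: [-3, -3, -3]

Program B trace:
  After 'push 16': [16]
  After 'dup': [16, 16]
  After 'dup': [16, 16, 16]
  After 'push 7': [16, 16, 16, 7]
  After 'push 0': [16, 16, 16, 7, 0]
  After 'push 1': [16, 16, 16, 7, 0, 1]
  After 'rot': [16, 16, 16, 0, 1, 7]
  After 'sub': [16, 16, 16, 0, -6]
  After 'eq': [16, 16, 16, 0]
Program B final stack: [16, 16, 16, 0]
Same: no

Answer: no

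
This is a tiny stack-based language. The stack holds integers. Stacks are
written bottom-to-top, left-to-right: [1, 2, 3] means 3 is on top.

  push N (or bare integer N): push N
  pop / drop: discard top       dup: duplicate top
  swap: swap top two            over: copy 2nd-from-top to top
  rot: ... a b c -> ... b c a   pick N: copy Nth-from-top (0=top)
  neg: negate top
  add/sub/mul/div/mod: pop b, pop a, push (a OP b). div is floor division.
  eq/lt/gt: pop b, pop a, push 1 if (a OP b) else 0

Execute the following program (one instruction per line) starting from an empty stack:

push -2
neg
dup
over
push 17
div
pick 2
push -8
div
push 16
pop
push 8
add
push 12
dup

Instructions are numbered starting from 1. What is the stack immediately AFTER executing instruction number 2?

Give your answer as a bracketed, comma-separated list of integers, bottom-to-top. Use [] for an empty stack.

Answer: [2]

Derivation:
Step 1 ('push -2'): [-2]
Step 2 ('neg'): [2]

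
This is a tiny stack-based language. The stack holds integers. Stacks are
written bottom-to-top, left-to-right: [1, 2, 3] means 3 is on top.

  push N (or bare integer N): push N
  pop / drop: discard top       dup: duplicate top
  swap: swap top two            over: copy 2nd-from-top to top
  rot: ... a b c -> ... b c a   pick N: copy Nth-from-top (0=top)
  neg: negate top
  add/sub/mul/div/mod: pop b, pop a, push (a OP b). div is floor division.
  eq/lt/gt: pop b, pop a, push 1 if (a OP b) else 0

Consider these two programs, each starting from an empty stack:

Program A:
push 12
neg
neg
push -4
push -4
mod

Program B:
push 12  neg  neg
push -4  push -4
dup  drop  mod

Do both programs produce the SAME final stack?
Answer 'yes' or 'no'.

Program A trace:
  After 'push 12': [12]
  After 'neg': [-12]
  After 'neg': [12]
  After 'push -4': [12, -4]
  After 'push -4': [12, -4, -4]
  After 'mod': [12, 0]
Program A final stack: [12, 0]

Program B trace:
  After 'push 12': [12]
  After 'neg': [-12]
  After 'neg': [12]
  After 'push -4': [12, -4]
  After 'push -4': [12, -4, -4]
  After 'dup': [12, -4, -4, -4]
  After 'drop': [12, -4, -4]
  After 'mod': [12, 0]
Program B final stack: [12, 0]
Same: yes

Answer: yes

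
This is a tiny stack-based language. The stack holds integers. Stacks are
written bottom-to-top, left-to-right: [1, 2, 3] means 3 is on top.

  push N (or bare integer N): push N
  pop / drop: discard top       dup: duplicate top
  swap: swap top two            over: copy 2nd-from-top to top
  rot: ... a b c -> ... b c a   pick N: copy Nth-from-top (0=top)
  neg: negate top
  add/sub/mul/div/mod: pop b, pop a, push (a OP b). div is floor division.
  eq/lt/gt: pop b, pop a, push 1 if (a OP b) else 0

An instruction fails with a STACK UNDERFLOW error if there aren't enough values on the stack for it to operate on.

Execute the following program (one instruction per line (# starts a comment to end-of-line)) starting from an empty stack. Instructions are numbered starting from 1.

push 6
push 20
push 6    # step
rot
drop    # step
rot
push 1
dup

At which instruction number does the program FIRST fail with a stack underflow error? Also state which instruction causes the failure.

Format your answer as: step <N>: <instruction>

Answer: step 6: rot

Derivation:
Step 1 ('push 6'): stack = [6], depth = 1
Step 2 ('push 20'): stack = [6, 20], depth = 2
Step 3 ('push 6'): stack = [6, 20, 6], depth = 3
Step 4 ('rot'): stack = [20, 6, 6], depth = 3
Step 5 ('drop'): stack = [20, 6], depth = 2
Step 6 ('rot'): needs 3 value(s) but depth is 2 — STACK UNDERFLOW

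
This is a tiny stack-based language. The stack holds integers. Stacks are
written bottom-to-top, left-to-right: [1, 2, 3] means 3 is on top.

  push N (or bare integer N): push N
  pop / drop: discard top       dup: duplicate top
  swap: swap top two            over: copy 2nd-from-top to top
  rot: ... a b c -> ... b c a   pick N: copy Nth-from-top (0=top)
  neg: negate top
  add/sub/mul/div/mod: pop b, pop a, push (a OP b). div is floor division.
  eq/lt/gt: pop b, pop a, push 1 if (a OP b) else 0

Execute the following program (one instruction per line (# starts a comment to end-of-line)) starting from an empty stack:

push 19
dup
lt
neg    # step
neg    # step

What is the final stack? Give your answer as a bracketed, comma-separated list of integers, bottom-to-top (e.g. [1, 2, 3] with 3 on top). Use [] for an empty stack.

After 'push 19': [19]
After 'dup': [19, 19]
After 'lt': [0]
After 'neg': [0]
After 'neg': [0]

Answer: [0]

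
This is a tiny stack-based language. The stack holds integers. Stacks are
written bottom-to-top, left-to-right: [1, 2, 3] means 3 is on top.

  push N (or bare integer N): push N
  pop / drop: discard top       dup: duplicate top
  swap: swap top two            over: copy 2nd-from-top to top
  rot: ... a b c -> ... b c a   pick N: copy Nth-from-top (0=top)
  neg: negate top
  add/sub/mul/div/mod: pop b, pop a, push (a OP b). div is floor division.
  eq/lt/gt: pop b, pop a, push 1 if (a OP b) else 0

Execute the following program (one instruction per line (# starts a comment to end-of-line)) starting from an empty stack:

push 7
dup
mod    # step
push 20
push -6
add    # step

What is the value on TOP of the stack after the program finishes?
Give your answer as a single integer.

After 'push 7': [7]
After 'dup': [7, 7]
After 'mod': [0]
After 'push 20': [0, 20]
After 'push -6': [0, 20, -6]
After 'add': [0, 14]

Answer: 14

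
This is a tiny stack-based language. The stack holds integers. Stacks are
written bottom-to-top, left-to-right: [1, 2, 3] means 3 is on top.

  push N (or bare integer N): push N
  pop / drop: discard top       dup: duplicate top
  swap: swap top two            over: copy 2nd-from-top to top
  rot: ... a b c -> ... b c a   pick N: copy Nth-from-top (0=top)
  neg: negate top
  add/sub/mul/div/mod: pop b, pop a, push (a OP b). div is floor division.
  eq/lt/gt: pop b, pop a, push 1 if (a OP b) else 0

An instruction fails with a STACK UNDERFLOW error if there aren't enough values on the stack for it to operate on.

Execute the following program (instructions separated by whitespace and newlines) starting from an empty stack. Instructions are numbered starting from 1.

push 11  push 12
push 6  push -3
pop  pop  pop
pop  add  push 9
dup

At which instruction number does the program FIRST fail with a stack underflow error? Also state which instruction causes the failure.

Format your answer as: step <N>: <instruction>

Step 1 ('push 11'): stack = [11], depth = 1
Step 2 ('push 12'): stack = [11, 12], depth = 2
Step 3 ('push 6'): stack = [11, 12, 6], depth = 3
Step 4 ('push -3'): stack = [11, 12, 6, -3], depth = 4
Step 5 ('pop'): stack = [11, 12, 6], depth = 3
Step 6 ('pop'): stack = [11, 12], depth = 2
Step 7 ('pop'): stack = [11], depth = 1
Step 8 ('pop'): stack = [], depth = 0
Step 9 ('add'): needs 2 value(s) but depth is 0 — STACK UNDERFLOW

Answer: step 9: add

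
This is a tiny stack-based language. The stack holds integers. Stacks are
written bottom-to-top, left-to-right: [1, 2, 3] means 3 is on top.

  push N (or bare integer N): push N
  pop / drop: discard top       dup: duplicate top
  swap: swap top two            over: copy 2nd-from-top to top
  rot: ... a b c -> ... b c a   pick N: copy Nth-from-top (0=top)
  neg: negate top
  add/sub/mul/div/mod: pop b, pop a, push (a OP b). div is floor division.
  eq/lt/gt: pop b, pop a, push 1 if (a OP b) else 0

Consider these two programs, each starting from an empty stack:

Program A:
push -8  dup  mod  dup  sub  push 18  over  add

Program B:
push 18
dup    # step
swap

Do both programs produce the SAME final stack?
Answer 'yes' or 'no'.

Answer: no

Derivation:
Program A trace:
  After 'push -8': [-8]
  After 'dup': [-8, -8]
  After 'mod': [0]
  After 'dup': [0, 0]
  After 'sub': [0]
  After 'push 18': [0, 18]
  After 'over': [0, 18, 0]
  After 'add': [0, 18]
Program A final stack: [0, 18]

Program B trace:
  After 'push 18': [18]
  After 'dup': [18, 18]
  After 'swap': [18, 18]
Program B final stack: [18, 18]
Same: no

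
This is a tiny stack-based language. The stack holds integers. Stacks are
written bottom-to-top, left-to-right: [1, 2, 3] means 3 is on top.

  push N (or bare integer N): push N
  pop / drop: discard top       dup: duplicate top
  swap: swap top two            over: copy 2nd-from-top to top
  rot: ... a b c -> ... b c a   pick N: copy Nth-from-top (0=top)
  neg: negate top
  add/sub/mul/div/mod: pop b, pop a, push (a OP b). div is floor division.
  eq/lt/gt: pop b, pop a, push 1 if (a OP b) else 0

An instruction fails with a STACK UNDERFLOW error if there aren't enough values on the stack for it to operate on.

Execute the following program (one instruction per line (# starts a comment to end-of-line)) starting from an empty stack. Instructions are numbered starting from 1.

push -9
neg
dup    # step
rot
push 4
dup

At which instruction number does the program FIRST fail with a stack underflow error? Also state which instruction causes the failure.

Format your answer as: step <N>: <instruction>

Answer: step 4: rot

Derivation:
Step 1 ('push -9'): stack = [-9], depth = 1
Step 2 ('neg'): stack = [9], depth = 1
Step 3 ('dup'): stack = [9, 9], depth = 2
Step 4 ('rot'): needs 3 value(s) but depth is 2 — STACK UNDERFLOW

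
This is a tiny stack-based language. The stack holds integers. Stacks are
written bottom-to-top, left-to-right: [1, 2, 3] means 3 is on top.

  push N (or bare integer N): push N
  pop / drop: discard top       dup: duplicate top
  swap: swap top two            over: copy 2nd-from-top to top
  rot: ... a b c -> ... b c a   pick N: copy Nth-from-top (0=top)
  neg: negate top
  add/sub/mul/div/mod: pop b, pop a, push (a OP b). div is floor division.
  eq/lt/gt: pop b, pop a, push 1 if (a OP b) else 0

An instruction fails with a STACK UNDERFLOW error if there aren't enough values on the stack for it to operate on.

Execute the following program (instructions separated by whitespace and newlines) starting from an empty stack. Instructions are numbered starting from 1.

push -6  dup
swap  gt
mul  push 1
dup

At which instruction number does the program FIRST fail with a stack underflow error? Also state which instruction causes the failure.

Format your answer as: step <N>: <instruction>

Answer: step 5: mul

Derivation:
Step 1 ('push -6'): stack = [-6], depth = 1
Step 2 ('dup'): stack = [-6, -6], depth = 2
Step 3 ('swap'): stack = [-6, -6], depth = 2
Step 4 ('gt'): stack = [0], depth = 1
Step 5 ('mul'): needs 2 value(s) but depth is 1 — STACK UNDERFLOW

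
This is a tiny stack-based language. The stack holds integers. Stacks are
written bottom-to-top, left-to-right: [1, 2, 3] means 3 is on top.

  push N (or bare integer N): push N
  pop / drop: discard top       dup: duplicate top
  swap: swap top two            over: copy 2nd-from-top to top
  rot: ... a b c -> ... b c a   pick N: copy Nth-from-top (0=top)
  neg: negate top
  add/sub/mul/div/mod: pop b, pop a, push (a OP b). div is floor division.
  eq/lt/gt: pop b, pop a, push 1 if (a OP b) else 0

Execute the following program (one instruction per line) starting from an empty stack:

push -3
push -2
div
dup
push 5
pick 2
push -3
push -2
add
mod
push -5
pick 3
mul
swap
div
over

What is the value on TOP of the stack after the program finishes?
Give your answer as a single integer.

After 'push -3': [-3]
After 'push -2': [-3, -2]
After 'div': [1]
After 'dup': [1, 1]
After 'push 5': [1, 1, 5]
After 'pick 2': [1, 1, 5, 1]
After 'push -3': [1, 1, 5, 1, -3]
After 'push -2': [1, 1, 5, 1, -3, -2]
After 'add': [1, 1, 5, 1, -5]
After 'mod': [1, 1, 5, -4]
After 'push -5': [1, 1, 5, -4, -5]
After 'pick 3': [1, 1, 5, -4, -5, 1]
After 'mul': [1, 1, 5, -4, -5]
After 'swap': [1, 1, 5, -5, -4]
After 'div': [1, 1, 5, 1]
After 'over': [1, 1, 5, 1, 5]

Answer: 5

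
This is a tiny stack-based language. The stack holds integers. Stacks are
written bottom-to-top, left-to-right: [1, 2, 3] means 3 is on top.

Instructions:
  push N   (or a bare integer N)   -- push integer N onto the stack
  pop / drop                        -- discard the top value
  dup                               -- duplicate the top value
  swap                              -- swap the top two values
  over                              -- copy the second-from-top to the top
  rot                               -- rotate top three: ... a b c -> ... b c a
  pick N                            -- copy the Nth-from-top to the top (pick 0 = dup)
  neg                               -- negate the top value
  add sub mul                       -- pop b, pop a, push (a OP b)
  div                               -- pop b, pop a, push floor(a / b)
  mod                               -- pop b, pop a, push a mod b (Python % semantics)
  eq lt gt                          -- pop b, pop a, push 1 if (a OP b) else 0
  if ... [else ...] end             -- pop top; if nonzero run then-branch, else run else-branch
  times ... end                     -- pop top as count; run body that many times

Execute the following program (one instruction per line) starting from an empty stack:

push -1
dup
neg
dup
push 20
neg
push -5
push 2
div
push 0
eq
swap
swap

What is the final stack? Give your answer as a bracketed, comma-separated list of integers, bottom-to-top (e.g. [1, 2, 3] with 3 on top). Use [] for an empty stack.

After 'push -1': [-1]
After 'dup': [-1, -1]
After 'neg': [-1, 1]
After 'dup': [-1, 1, 1]
After 'push 20': [-1, 1, 1, 20]
After 'neg': [-1, 1, 1, -20]
After 'push -5': [-1, 1, 1, -20, -5]
After 'push 2': [-1, 1, 1, -20, -5, 2]
After 'div': [-1, 1, 1, -20, -3]
After 'push 0': [-1, 1, 1, -20, -3, 0]
After 'eq': [-1, 1, 1, -20, 0]
After 'swap': [-1, 1, 1, 0, -20]
After 'swap': [-1, 1, 1, -20, 0]

Answer: [-1, 1, 1, -20, 0]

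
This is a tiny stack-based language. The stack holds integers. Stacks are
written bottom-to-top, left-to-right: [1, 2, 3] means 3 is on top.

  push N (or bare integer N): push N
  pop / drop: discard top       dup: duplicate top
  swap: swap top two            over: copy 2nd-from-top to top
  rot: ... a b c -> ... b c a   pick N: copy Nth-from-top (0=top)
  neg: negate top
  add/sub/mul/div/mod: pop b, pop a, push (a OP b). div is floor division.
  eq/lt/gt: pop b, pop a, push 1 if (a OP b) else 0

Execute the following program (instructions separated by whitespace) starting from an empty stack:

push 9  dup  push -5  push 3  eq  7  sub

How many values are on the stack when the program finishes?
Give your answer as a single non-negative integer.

Answer: 3

Derivation:
After 'push 9': stack = [9] (depth 1)
After 'dup': stack = [9, 9] (depth 2)
After 'push -5': stack = [9, 9, -5] (depth 3)
After 'push 3': stack = [9, 9, -5, 3] (depth 4)
After 'eq': stack = [9, 9, 0] (depth 3)
After 'push 7': stack = [9, 9, 0, 7] (depth 4)
After 'sub': stack = [9, 9, -7] (depth 3)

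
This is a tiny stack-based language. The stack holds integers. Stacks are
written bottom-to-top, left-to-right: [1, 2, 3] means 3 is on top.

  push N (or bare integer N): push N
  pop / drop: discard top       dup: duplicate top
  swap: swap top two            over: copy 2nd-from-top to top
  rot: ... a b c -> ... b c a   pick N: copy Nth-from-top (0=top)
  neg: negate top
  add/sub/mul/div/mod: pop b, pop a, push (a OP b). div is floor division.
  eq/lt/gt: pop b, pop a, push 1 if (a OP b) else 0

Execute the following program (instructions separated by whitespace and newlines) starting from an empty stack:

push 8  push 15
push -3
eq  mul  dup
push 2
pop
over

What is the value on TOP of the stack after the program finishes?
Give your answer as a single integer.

After 'push 8': [8]
After 'push 15': [8, 15]
After 'push -3': [8, 15, -3]
After 'eq': [8, 0]
After 'mul': [0]
After 'dup': [0, 0]
After 'push 2': [0, 0, 2]
After 'pop': [0, 0]
After 'over': [0, 0, 0]

Answer: 0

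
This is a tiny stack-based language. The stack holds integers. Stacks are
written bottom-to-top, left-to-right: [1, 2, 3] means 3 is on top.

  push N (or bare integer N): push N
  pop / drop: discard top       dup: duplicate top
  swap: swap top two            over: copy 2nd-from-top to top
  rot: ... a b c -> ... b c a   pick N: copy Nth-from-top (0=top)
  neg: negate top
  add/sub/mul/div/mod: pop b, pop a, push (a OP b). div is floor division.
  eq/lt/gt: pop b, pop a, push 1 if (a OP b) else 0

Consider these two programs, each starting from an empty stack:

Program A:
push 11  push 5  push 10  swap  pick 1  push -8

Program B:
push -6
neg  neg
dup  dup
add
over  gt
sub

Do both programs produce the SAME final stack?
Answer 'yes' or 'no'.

Program A trace:
  After 'push 11': [11]
  After 'push 5': [11, 5]
  After 'push 10': [11, 5, 10]
  After 'swap': [11, 10, 5]
  After 'pick 1': [11, 10, 5, 10]
  After 'push -8': [11, 10, 5, 10, -8]
Program A final stack: [11, 10, 5, 10, -8]

Program B trace:
  After 'push -6': [-6]
  After 'neg': [6]
  After 'neg': [-6]
  After 'dup': [-6, -6]
  After 'dup': [-6, -6, -6]
  After 'add': [-6, -12]
  After 'over': [-6, -12, -6]
  After 'gt': [-6, 0]
  After 'sub': [-6]
Program B final stack: [-6]
Same: no

Answer: no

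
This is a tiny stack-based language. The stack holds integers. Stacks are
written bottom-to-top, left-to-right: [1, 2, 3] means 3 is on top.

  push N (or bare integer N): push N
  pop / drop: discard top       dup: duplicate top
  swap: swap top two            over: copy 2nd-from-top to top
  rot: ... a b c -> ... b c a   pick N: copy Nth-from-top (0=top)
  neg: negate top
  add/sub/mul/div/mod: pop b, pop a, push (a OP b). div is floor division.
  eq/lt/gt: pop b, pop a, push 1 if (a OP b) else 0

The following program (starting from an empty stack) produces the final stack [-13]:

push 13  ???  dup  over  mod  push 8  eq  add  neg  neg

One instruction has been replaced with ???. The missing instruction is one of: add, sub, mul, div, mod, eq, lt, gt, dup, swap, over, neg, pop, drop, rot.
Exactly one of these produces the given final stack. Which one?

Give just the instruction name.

Stack before ???: [13]
Stack after ???:  [-13]
The instruction that transforms [13] -> [-13] is: neg

Answer: neg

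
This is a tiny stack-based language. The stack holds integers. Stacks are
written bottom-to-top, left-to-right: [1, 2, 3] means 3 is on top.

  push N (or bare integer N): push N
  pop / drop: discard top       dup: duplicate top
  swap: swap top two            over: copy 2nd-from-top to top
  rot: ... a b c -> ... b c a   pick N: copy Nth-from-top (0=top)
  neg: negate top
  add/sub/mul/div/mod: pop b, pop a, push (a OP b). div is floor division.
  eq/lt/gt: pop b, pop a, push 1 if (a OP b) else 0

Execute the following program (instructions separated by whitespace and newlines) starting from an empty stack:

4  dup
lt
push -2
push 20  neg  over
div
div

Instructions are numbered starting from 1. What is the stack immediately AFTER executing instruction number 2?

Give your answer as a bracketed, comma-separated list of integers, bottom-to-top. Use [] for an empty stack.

Step 1 ('4'): [4]
Step 2 ('dup'): [4, 4]

Answer: [4, 4]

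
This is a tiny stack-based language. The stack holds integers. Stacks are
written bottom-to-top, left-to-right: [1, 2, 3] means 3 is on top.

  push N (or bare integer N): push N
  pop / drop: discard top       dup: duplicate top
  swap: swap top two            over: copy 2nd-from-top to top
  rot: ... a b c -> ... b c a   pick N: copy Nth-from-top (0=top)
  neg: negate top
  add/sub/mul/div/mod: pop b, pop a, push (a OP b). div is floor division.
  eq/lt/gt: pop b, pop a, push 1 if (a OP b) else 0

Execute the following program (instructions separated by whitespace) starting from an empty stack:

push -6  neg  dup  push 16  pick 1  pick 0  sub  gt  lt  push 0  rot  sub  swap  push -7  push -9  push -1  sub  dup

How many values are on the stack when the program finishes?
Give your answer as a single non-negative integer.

After 'push -6': stack = [-6] (depth 1)
After 'neg': stack = [6] (depth 1)
After 'dup': stack = [6, 6] (depth 2)
After 'push 16': stack = [6, 6, 16] (depth 3)
After 'pick 1': stack = [6, 6, 16, 6] (depth 4)
After 'pick 0': stack = [6, 6, 16, 6, 6] (depth 5)
After 'sub': stack = [6, 6, 16, 0] (depth 4)
After 'gt': stack = [6, 6, 1] (depth 3)
After 'lt': stack = [6, 0] (depth 2)
After 'push 0': stack = [6, 0, 0] (depth 3)
After 'rot': stack = [0, 0, 6] (depth 3)
After 'sub': stack = [0, -6] (depth 2)
After 'swap': stack = [-6, 0] (depth 2)
After 'push -7': stack = [-6, 0, -7] (depth 3)
After 'push -9': stack = [-6, 0, -7, -9] (depth 4)
After 'push -1': stack = [-6, 0, -7, -9, -1] (depth 5)
After 'sub': stack = [-6, 0, -7, -8] (depth 4)
After 'dup': stack = [-6, 0, -7, -8, -8] (depth 5)

Answer: 5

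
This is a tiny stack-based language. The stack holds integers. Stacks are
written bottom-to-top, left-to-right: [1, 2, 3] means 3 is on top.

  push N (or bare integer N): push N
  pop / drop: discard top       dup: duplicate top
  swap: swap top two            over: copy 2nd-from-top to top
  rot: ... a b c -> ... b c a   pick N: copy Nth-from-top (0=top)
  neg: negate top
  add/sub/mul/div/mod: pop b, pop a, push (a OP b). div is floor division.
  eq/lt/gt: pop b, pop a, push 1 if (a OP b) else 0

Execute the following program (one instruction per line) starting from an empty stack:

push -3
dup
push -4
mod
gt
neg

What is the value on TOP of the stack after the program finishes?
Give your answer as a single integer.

Answer: 0

Derivation:
After 'push -3': [-3]
After 'dup': [-3, -3]
After 'push -4': [-3, -3, -4]
After 'mod': [-3, -3]
After 'gt': [0]
After 'neg': [0]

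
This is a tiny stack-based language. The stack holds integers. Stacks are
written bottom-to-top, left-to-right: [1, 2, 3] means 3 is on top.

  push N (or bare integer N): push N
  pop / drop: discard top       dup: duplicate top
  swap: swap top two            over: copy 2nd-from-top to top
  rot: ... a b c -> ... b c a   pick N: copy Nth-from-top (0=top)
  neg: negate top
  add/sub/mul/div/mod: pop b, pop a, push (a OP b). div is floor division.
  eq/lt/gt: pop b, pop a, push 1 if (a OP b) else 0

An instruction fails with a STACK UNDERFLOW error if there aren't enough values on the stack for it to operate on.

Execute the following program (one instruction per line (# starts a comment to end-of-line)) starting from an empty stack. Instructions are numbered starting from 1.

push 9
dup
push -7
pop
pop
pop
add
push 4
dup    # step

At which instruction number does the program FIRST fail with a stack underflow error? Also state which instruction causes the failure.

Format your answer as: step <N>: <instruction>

Step 1 ('push 9'): stack = [9], depth = 1
Step 2 ('dup'): stack = [9, 9], depth = 2
Step 3 ('push -7'): stack = [9, 9, -7], depth = 3
Step 4 ('pop'): stack = [9, 9], depth = 2
Step 5 ('pop'): stack = [9], depth = 1
Step 6 ('pop'): stack = [], depth = 0
Step 7 ('add'): needs 2 value(s) but depth is 0 — STACK UNDERFLOW

Answer: step 7: add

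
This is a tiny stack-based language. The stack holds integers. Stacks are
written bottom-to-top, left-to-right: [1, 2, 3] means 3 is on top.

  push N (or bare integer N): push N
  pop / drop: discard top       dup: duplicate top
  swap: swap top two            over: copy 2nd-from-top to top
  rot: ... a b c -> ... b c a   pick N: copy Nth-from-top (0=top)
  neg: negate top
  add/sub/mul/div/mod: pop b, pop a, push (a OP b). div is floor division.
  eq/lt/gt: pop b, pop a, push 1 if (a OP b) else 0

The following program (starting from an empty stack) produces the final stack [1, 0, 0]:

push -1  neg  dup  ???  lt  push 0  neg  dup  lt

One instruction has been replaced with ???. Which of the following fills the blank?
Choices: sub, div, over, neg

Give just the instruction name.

Stack before ???: [1, 1]
Stack after ???:  [1, 1, 1]
Checking each choice:
  sub: stack underflow (need 2, have 1)
  div: stack underflow (need 2, have 1)
  over: MATCH
  neg: produces [0, 0]


Answer: over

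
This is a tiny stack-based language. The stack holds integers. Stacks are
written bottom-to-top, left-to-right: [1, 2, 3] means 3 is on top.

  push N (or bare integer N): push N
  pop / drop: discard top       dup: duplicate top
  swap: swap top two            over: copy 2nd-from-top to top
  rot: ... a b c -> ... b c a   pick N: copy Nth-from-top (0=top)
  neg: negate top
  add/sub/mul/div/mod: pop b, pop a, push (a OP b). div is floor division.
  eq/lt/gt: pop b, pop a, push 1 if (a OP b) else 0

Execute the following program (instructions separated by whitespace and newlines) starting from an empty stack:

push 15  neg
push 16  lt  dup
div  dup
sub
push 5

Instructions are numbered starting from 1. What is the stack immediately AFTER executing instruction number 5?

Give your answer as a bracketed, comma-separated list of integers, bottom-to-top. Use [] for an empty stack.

Step 1 ('push 15'): [15]
Step 2 ('neg'): [-15]
Step 3 ('push 16'): [-15, 16]
Step 4 ('lt'): [1]
Step 5 ('dup'): [1, 1]

Answer: [1, 1]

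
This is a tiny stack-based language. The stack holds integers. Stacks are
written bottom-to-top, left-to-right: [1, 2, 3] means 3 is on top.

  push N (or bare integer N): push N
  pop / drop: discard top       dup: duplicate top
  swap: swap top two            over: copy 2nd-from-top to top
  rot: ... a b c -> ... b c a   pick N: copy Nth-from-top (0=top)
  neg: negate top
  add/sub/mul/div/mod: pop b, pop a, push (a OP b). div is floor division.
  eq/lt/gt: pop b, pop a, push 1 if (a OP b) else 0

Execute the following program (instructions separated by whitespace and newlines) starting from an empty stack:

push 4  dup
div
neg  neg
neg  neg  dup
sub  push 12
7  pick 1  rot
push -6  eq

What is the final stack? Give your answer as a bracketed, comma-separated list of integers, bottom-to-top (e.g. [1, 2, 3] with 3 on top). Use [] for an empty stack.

After 'push 4': [4]
After 'dup': [4, 4]
After 'div': [1]
After 'neg': [-1]
After 'neg': [1]
After 'neg': [-1]
After 'neg': [1]
After 'dup': [1, 1]
After 'sub': [0]
After 'push 12': [0, 12]
After 'push 7': [0, 12, 7]
After 'pick 1': [0, 12, 7, 12]
After 'rot': [0, 7, 12, 12]
After 'push -6': [0, 7, 12, 12, -6]
After 'eq': [0, 7, 12, 0]

Answer: [0, 7, 12, 0]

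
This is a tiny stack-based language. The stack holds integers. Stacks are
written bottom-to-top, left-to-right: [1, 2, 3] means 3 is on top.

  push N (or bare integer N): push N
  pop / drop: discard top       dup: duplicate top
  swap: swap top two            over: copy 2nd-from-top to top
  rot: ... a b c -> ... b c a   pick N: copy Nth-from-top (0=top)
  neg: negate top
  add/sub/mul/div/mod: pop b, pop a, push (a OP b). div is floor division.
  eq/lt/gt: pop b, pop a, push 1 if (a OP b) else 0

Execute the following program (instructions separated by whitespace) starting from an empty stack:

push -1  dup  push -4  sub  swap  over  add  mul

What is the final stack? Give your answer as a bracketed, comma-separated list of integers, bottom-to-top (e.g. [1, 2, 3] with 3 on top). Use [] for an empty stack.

Answer: [6]

Derivation:
After 'push -1': [-1]
After 'dup': [-1, -1]
After 'push -4': [-1, -1, -4]
After 'sub': [-1, 3]
After 'swap': [3, -1]
After 'over': [3, -1, 3]
After 'add': [3, 2]
After 'mul': [6]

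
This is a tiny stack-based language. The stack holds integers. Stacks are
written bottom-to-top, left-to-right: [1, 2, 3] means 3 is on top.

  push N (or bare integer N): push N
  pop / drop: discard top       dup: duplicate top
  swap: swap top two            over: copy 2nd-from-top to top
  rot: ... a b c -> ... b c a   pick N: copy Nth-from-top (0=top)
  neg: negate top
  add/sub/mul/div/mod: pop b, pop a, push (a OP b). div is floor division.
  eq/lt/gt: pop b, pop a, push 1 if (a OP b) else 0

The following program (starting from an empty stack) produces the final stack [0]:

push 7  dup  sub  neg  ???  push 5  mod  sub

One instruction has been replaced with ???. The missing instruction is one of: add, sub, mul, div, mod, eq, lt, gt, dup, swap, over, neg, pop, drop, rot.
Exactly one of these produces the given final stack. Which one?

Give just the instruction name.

Answer: dup

Derivation:
Stack before ???: [0]
Stack after ???:  [0, 0]
The instruction that transforms [0] -> [0, 0] is: dup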